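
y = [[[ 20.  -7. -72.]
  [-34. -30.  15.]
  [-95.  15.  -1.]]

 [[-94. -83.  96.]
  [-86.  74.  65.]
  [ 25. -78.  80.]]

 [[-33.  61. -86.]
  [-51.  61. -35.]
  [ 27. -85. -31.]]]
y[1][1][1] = 74.0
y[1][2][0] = 25.0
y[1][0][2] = 96.0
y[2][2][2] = -31.0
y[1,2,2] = 80.0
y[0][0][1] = -7.0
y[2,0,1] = 61.0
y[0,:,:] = [[20.0, -7.0, -72.0], [-34.0, -30.0, 15.0], [-95.0, 15.0, -1.0]]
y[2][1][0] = -51.0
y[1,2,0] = 25.0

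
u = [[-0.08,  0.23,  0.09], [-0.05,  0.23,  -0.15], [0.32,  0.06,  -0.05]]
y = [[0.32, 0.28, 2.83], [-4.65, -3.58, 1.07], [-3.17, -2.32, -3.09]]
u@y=[[-1.38,  -1.05,  -0.26], [-0.61,  -0.49,  0.57], [-0.02,  -0.01,  1.12]]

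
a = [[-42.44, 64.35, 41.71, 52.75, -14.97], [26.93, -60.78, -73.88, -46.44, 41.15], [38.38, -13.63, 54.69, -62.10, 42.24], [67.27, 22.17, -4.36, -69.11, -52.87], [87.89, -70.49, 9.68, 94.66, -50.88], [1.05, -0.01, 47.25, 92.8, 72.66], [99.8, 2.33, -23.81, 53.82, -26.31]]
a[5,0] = 1.05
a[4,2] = 9.68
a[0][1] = 64.35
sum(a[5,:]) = 213.75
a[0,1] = 64.35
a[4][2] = 9.68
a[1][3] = -46.44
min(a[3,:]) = -69.11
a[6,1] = 2.33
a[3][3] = -69.11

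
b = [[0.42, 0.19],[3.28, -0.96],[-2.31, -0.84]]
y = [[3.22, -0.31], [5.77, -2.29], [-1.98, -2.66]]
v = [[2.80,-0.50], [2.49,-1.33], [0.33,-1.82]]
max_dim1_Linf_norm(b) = 3.28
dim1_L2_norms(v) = [2.84, 2.82, 1.85]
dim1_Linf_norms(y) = [3.22, 5.77, 2.66]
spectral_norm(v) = 4.08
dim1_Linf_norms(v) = [2.8, 2.49, 1.82]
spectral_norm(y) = 7.05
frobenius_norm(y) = 7.75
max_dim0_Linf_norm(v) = 2.8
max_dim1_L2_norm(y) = 6.21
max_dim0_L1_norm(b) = 6.01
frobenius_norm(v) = 4.41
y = v + b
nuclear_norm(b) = 5.30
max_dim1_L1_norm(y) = 8.06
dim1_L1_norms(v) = [3.3, 3.82, 2.15]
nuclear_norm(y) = 10.26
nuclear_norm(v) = 5.76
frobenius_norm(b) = 4.23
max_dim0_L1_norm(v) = 5.62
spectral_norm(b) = 4.04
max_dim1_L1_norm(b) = 4.24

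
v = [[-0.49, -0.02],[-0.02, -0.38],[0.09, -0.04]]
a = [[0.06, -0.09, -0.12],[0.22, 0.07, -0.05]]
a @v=[[-0.04, 0.04],[-0.11, -0.03]]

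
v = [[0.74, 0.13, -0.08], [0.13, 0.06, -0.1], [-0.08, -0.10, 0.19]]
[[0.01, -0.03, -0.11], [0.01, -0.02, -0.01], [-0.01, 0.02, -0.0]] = v @ [[-0.01, -0.03, -0.16],[0.14, 0.03, -0.0],[0.00, 0.13, -0.09]]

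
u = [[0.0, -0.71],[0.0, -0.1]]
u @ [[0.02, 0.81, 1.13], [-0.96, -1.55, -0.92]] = [[0.68,  1.1,  0.65], [0.1,  0.16,  0.09]]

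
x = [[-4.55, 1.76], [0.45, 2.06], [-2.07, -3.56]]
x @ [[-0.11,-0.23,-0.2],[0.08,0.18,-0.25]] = [[0.64, 1.36, 0.47], [0.12, 0.27, -0.6], [-0.06, -0.16, 1.3]]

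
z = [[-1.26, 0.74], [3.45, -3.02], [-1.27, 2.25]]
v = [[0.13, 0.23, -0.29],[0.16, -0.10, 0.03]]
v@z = [[1.0, -1.25], [-0.58, 0.49]]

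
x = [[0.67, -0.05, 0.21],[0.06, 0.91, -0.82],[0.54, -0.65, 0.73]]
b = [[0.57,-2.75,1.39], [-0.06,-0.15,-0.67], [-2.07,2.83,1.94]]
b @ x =[[0.97, -3.43, 3.39], [-0.41, 0.30, -0.38], [-0.17, 1.42, -1.34]]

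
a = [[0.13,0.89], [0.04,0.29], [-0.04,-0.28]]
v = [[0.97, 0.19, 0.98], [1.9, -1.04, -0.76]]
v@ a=[[0.09, 0.64], [0.24, 1.60]]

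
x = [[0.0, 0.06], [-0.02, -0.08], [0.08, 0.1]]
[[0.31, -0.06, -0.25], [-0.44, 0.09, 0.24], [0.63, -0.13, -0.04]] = x @[[1.42, -0.26, 4.74], [5.15, -1.05, -4.21]]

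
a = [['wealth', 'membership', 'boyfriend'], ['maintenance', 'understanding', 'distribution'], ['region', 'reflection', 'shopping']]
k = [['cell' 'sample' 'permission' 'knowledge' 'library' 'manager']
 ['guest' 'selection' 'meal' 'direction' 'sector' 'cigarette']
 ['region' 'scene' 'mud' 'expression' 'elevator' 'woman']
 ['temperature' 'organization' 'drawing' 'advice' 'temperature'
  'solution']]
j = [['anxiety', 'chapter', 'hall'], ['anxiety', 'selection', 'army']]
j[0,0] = 'anxiety'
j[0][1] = 'chapter'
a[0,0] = 'wealth'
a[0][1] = 'membership'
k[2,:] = ['region', 'scene', 'mud', 'expression', 'elevator', 'woman']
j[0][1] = 'chapter'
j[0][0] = 'anxiety'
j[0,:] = ['anxiety', 'chapter', 'hall']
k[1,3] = 'direction'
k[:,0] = ['cell', 'guest', 'region', 'temperature']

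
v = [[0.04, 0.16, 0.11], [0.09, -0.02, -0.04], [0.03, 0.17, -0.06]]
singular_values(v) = [0.24, 0.13, 0.09]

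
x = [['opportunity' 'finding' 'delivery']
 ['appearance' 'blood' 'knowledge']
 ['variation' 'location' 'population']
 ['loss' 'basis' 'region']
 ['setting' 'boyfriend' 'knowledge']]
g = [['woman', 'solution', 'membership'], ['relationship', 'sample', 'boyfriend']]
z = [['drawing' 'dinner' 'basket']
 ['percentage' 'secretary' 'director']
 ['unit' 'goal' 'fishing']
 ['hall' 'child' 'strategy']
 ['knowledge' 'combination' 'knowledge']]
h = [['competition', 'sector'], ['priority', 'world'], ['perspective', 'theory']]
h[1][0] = 'priority'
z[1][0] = 'percentage'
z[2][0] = 'unit'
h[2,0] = 'perspective'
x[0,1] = 'finding'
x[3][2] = 'region'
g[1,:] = ['relationship', 'sample', 'boyfriend']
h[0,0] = 'competition'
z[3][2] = 'strategy'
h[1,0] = 'priority'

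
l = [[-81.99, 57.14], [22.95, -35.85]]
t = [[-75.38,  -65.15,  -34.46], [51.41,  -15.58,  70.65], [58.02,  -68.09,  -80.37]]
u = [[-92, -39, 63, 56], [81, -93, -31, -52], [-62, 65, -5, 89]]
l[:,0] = [-81.99, 22.95]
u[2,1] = 65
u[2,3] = 89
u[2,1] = 65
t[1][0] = 51.41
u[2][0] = -62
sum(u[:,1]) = -67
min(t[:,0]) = -75.38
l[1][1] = -35.85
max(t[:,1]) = -15.58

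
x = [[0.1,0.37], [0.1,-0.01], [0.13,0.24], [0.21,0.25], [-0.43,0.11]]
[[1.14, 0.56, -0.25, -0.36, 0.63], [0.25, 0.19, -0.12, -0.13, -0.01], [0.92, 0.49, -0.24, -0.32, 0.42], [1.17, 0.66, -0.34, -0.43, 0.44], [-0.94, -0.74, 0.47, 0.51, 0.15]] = x @ [[2.78, 1.98, -1.19, -1.34, 0.09], [2.33, 0.97, -0.35, -0.60, 1.69]]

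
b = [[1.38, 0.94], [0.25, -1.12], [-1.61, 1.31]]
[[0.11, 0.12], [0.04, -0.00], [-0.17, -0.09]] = b @ [[0.09, 0.07],[-0.02, 0.02]]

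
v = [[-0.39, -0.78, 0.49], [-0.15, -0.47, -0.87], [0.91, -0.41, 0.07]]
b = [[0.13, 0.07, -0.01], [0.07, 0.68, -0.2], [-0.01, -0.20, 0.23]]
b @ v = [[-0.07, -0.13, 0.0], [-0.31, -0.29, -0.57], [0.24, 0.01, 0.19]]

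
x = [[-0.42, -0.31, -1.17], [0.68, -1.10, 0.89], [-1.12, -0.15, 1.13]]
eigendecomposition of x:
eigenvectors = [[0.49+0.00j, (0.03+0.45j), 0.03-0.45j], [-0.15+0.00j, 0.86+0.00j, 0.86-0.00j], [(-0.86+0j), (0.01+0.23j), (0.01-0.23j)]]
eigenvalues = [(1.74+0j), (-1.06+0.59j), (-1.06-0.59j)]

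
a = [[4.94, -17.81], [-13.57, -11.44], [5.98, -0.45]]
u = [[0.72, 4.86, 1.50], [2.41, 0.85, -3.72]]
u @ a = [[-53.42, -69.1], [-21.87, -50.97]]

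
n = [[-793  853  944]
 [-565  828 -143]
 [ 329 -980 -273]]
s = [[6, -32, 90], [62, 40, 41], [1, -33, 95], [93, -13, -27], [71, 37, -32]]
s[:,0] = [6, 62, 1, 93, 71]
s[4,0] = 71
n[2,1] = -980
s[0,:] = [6, -32, 90]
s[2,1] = -33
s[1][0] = 62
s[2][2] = 95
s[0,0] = 6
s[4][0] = 71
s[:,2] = [90, 41, 95, -27, -32]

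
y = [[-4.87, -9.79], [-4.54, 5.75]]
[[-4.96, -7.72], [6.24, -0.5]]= y @ [[-0.45, 0.68], [0.73, 0.45]]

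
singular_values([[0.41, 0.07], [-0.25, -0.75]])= [0.82, 0.35]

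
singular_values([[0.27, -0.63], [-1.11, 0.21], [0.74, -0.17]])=[1.43, 0.54]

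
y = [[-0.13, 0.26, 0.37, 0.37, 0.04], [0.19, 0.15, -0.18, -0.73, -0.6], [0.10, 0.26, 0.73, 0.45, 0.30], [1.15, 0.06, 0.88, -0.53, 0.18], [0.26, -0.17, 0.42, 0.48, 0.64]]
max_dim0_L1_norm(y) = 2.58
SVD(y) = [[0.16, 0.25, -0.61, -0.71, -0.21], [-0.2, -0.61, -0.33, -0.17, 0.67], [0.45, 0.29, -0.54, 0.58, 0.28], [0.74, -0.6, 0.10, -0.04, -0.29], [0.43, 0.35, 0.47, -0.35, 0.59]] @ diag([1.7271331481704544, 1.47798038638916, 0.6362200864082862, 0.0361456795429582, 0.001599200041895287]) @ [[0.55, 0.06, 0.73, 0.13, 0.39], [-0.49, -0.03, 0.02, 0.78, 0.39], [0.31, -0.66, -0.44, -0.08, 0.52], [-0.58, -0.02, 0.3, -0.60, 0.47], [0.19, 0.74, -0.44, -0.07, 0.46]]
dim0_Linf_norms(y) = [1.15, 0.26, 0.88, 0.73, 0.64]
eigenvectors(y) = [[-0.31, 0.07, 0.15, 0.53, 0.22],[0.42, -0.60, 0.70, 0.57, 0.74],[-0.22, 0.35, -0.07, -0.52, -0.45],[0.82, 0.27, 0.02, 0.34, -0.04],[-0.08, 0.67, -0.7, 0.02, 0.44]]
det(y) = -0.00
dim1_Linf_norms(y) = [0.37, 0.73, 0.73, 1.15, 0.64]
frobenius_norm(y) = 2.36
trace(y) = 0.86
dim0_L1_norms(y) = [1.83, 0.9, 2.58, 2.56, 1.76]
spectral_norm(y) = 1.73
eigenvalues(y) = [-1.19, 1.23, 0.79, 0.03, 0.0]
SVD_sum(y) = [[0.15, 0.02, 0.2, 0.04, 0.11], [-0.19, -0.02, -0.25, -0.05, -0.13], [0.43, 0.04, 0.56, 0.10, 0.30], [0.70, 0.07, 0.93, 0.17, 0.5], [0.41, 0.04, 0.54, 0.1, 0.29]] + [[-0.18, -0.01, 0.01, 0.29, 0.14], [0.44, 0.03, -0.02, -0.71, -0.35], [-0.21, -0.01, 0.01, 0.33, 0.17], [0.43, 0.03, -0.02, -0.69, -0.35], [-0.25, -0.02, 0.01, 0.4, 0.2]] + [[-0.12, 0.26, 0.17, 0.03, -0.2],  [-0.06, 0.14, 0.09, 0.02, -0.11],  [-0.11, 0.23, 0.15, 0.03, -0.18],  [0.02, -0.04, -0.03, -0.01, 0.03],  [0.09, -0.2, -0.13, -0.02, 0.15]] + [[0.01, 0.00, -0.01, 0.02, -0.01],[0.00, 0.0, -0.00, 0.00, -0.0],[-0.01, -0.00, 0.01, -0.01, 0.01],[0.00, 0.0, -0.0, 0.00, -0.0],[0.01, 0.00, -0.00, 0.01, -0.01]] + [[-0.00, -0.0, 0.00, 0.00, -0.00], [0.00, 0.00, -0.00, -0.0, 0.0], [0.0, 0.00, -0.00, -0.0, 0.0], [-0.0, -0.0, 0.0, 0.00, -0.0], [0.00, 0.0, -0.0, -0.0, 0.00]]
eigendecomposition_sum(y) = [[-0.31, 0.06, -0.07, 0.28, 0.01], [0.43, -0.09, 0.09, -0.39, -0.01], [-0.22, 0.04, -0.05, 0.20, 0.01], [0.83, -0.16, 0.17, -0.75, -0.03], [-0.08, 0.02, -0.02, 0.07, 0.0]] + [[0.08, 0.06, 0.19, 0.06, 0.06],[-0.66, -0.48, -1.53, -0.46, -0.48],[0.38, 0.28, 0.89, 0.27, 0.28],[0.30, 0.21, 0.69, 0.21, 0.21],[0.74, 0.53, 1.71, 0.52, 0.53]] + [[0.08, 0.15, 0.27, 0.02, -0.02], [0.4, 0.73, 1.28, 0.11, -0.10], [-0.04, -0.07, -0.13, -0.01, 0.01], [0.01, 0.02, 0.03, 0.0, -0.0], [-0.4, -0.72, -1.27, -0.11, 0.10]] + [[0.02,-0.01,-0.02,0.01,-0.01], [0.02,-0.01,-0.02,0.01,-0.01], [-0.02,0.01,0.02,-0.01,0.01], [0.01,-0.01,-0.01,0.01,-0.0], [0.00,-0.0,-0.0,0.0,-0.00]] + [[-0.0, 0.00, 0.0, -0.0, 0.00], [-0.0, 0.00, 0.0, -0.00, 0.00], [0.0, -0.0, -0.00, 0.0, -0.00], [0.0, -0.0, -0.00, 0.00, -0.00], [-0.0, 0.0, 0.00, -0.00, 0.0]]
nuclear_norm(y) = 3.88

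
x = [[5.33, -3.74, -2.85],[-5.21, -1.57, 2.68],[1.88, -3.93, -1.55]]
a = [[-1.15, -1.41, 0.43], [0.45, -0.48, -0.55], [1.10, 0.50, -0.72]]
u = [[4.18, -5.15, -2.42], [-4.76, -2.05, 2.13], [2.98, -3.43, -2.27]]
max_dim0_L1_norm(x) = 12.42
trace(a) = -2.35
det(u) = 18.65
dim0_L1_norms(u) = [11.92, 10.63, 6.82]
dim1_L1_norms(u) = [11.75, 8.94, 8.68]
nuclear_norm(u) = 14.44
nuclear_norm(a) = 3.29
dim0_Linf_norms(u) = [4.76, 5.15, 2.42]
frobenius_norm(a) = 2.49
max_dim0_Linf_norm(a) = 1.41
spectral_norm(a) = 2.28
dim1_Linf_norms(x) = [5.33, 5.21, 3.93]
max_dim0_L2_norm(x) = 7.69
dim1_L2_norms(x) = [7.11, 6.07, 4.62]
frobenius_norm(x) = 10.43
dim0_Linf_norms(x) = [5.33, 3.93, 2.85]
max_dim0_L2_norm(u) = 7.0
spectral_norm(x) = 9.28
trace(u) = -0.14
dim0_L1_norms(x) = [12.42, 9.24, 7.08]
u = a + x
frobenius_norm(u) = 10.35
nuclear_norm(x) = 14.33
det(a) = 0.01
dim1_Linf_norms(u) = [5.15, 4.76, 3.43]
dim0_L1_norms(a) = [2.7, 2.39, 1.7]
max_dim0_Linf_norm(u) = 5.15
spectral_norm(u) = 9.07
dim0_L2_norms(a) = [1.65, 1.57, 1.0]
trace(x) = 2.21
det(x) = 13.70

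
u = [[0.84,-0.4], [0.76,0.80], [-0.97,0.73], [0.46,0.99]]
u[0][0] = 0.838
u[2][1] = 0.728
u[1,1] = 0.797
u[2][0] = -0.97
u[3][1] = 0.988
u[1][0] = 0.759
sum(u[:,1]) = 2.1109999999999998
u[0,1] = -0.402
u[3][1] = 0.988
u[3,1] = 0.988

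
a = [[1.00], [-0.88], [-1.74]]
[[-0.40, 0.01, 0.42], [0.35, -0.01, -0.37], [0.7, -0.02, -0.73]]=a @ [[-0.4, 0.01, 0.42]]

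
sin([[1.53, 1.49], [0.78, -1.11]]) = [[0.72, 0.85], [0.44, -0.78]]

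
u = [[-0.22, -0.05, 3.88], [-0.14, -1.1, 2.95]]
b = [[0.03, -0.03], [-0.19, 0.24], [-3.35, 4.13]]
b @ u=[[-0.0, 0.03, 0.03], [0.01, -0.25, -0.03], [0.16, -4.38, -0.81]]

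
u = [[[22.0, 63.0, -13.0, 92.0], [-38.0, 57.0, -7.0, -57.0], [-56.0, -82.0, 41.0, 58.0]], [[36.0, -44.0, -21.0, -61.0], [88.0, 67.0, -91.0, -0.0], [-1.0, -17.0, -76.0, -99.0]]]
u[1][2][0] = -1.0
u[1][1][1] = 67.0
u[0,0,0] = 22.0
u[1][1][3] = -0.0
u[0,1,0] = -38.0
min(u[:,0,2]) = -21.0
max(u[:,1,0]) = 88.0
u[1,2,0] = -1.0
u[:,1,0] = [-38.0, 88.0]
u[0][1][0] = -38.0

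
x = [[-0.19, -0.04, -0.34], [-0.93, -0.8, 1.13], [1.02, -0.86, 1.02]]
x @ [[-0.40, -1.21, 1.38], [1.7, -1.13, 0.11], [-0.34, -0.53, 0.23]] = [[0.12, 0.46, -0.34], [-1.37, 1.43, -1.11], [-2.22, -0.80, 1.55]]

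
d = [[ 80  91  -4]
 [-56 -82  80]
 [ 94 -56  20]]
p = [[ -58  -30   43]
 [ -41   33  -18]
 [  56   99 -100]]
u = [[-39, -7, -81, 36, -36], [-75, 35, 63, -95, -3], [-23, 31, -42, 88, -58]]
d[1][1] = -82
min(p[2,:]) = -100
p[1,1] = 33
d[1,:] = [-56, -82, 80]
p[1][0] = -41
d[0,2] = -4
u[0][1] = -7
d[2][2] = 20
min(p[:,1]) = -30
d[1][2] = 80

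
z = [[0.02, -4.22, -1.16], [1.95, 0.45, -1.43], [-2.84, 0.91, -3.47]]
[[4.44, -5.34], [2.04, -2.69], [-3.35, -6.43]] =z @ [[1.12, -0.03], [-0.99, 0.7], [-0.21, 2.06]]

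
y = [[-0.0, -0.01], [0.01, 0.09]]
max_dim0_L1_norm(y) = 0.1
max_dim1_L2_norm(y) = 0.09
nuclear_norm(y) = 0.09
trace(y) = 0.09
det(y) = 0.00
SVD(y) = [[-0.11, 0.99], [0.99, 0.11]] @ diag([0.09109772228646444, 0.001097722286464436]) @ [[0.11, 0.99], [0.99, -0.11]]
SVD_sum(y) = [[-0.00,-0.01],[0.01,0.09]] + [[0.0, -0.0], [0.0, -0.0]]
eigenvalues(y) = [0.0, 0.09]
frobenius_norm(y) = 0.09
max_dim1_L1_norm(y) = 0.1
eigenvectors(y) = [[-0.99, 0.11], [0.11, -0.99]]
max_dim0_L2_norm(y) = 0.09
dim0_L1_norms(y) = [0.01, 0.1]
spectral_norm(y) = 0.09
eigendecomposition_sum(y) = [[0.00, 0.0], [-0.0, -0.00]] + [[-0.0, -0.01], [0.01, 0.09]]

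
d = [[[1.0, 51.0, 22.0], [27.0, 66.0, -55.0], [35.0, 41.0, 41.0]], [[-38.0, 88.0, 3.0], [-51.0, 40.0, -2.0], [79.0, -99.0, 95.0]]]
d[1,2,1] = -99.0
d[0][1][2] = -55.0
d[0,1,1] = 66.0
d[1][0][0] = -38.0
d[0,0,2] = 22.0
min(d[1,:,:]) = -99.0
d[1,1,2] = -2.0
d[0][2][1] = 41.0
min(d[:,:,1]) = -99.0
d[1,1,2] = -2.0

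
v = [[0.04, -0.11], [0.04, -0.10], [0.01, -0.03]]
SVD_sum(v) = [[0.04, -0.11], [0.04, -0.10], [0.01, -0.03]] + [[-0.0, -0.0], [0.00, 0.00], [-0.0, -0.00]]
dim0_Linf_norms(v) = [0.04, 0.11]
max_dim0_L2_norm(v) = 0.15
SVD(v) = [[-0.72, 0.54], [-0.66, -0.72], [-0.19, 0.45]] @ diag([0.16214811988868755, 0.0028261664076658487]) @ [[-0.35, 0.94], [-0.94, -0.35]]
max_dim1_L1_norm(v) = 0.15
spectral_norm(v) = 0.16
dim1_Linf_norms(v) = [0.11, 0.1, 0.03]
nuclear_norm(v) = 0.16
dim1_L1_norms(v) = [0.15, 0.14, 0.04]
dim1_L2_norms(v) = [0.12, 0.11, 0.03]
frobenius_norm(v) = 0.16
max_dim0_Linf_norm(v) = 0.11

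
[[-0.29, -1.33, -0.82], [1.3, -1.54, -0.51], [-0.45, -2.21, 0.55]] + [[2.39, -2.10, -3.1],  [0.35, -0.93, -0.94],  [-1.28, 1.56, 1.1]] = [[2.1, -3.43, -3.92], [1.65, -2.47, -1.45], [-1.73, -0.65, 1.65]]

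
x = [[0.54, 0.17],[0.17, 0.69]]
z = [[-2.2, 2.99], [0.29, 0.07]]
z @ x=[[-0.68, 1.69],  [0.17, 0.1]]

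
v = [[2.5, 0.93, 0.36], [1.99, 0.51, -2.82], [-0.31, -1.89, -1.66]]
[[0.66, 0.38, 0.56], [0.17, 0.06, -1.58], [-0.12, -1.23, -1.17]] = v@[[0.28, -0.09, 0.12], [-0.09, 0.64, 0.03], [0.12, 0.03, 0.65]]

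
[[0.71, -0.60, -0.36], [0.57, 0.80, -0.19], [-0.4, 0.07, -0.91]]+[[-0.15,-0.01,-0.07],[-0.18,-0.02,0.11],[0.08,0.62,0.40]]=[[0.56, -0.61, -0.43], [0.39, 0.78, -0.08], [-0.32, 0.69, -0.51]]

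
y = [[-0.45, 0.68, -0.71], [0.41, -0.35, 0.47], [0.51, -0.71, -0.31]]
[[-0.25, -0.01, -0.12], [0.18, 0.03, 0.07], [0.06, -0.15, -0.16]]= y @ [[0.16, 0.07, -0.15], [-0.06, 0.19, 0.0], [0.20, 0.15, 0.27]]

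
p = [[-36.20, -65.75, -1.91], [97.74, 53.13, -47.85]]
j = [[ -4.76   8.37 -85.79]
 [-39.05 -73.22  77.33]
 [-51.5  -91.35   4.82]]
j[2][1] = -91.35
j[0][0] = -4.76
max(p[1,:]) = 97.74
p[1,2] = -47.85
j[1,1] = -73.22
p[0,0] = -36.2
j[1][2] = 77.33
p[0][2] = -1.91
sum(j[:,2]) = -3.6400000000000077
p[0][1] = -65.75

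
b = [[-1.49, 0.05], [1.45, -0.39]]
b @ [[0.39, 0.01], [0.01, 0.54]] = [[-0.58, 0.01],[0.56, -0.2]]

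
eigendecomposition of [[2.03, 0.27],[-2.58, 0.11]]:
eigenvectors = [[0.49, -0.18], [-0.87, 0.98]]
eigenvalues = [1.54, 0.6]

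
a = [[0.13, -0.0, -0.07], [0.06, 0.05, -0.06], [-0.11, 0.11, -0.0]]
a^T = [[0.13, 0.06, -0.11],[-0.0, 0.05, 0.11],[-0.07, -0.06, -0.0]]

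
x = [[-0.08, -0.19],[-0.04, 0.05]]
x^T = [[-0.08,-0.04], [-0.19,0.05]]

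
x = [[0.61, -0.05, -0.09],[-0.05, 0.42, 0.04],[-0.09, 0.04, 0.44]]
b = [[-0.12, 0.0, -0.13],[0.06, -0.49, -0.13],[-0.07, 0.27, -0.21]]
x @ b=[[-0.07, 0.0, -0.05],[0.03, -0.19, -0.06],[-0.02, 0.1, -0.09]]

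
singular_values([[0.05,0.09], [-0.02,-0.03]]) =[0.11, 0.0]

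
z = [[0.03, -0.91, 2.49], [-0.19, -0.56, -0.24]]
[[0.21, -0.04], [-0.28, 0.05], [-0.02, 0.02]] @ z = [[0.01, -0.17, 0.53], [-0.02, 0.23, -0.71], [-0.00, 0.01, -0.05]]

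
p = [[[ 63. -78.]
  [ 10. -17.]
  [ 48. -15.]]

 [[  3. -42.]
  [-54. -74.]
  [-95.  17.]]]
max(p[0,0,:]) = 63.0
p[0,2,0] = 48.0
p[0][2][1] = -15.0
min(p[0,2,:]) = -15.0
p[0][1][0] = 10.0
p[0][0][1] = -78.0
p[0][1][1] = -17.0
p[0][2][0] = 48.0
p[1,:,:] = [[3.0, -42.0], [-54.0, -74.0], [-95.0, 17.0]]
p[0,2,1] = -15.0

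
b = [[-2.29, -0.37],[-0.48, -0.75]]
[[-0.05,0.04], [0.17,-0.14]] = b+[[2.24, 0.41], [0.65, 0.61]]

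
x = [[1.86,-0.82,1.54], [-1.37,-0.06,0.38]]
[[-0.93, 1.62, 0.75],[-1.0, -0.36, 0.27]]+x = [[0.93, 0.8, 2.29], [-2.37, -0.42, 0.65]]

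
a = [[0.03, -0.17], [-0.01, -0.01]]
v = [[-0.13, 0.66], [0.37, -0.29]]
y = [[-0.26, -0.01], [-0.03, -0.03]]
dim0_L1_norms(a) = [0.04, 0.18]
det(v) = -0.21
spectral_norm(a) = 0.17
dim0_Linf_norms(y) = [0.26, 0.03]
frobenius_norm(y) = 0.26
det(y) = 0.01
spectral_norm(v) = 0.78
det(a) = -0.00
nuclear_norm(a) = 0.18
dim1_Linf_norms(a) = [0.17, 0.01]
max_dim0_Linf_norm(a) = 0.17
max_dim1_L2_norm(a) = 0.17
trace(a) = 0.02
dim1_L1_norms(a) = [0.2, 0.02]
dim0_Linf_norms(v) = [0.37, 0.66]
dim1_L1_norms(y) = [0.27, 0.06]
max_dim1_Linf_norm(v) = 0.66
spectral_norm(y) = 0.26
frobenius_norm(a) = 0.17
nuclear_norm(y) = 0.29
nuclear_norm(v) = 1.04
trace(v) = -0.42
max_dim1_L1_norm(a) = 0.2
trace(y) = -0.29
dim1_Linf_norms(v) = [0.66, 0.37]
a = y @ v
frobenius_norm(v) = 0.82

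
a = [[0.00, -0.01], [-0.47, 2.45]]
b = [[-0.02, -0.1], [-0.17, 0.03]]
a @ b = [[0.00, -0.00], [-0.41, 0.12]]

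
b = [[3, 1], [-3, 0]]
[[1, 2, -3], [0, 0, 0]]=b @ [[0, 0, 0], [1, 2, -3]]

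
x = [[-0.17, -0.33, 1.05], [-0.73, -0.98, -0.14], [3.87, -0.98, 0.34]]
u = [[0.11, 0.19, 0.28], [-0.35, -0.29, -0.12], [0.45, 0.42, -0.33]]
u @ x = [[0.93, -0.50, 0.18], [-0.19, 0.52, -0.37], [-1.66, -0.24, 0.30]]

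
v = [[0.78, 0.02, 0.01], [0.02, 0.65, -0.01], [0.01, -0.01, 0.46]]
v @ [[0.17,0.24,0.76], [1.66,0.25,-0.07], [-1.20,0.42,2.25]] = [[0.15, 0.2, 0.61], [1.09, 0.16, -0.05], [-0.57, 0.19, 1.04]]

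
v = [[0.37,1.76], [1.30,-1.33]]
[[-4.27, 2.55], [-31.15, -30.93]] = v@[[-21.76, -18.36], [2.15, 5.31]]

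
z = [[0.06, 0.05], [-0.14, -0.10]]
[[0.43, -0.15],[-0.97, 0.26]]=z@ [[5.73, 1.68], [1.71, -4.97]]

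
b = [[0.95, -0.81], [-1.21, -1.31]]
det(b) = -2.225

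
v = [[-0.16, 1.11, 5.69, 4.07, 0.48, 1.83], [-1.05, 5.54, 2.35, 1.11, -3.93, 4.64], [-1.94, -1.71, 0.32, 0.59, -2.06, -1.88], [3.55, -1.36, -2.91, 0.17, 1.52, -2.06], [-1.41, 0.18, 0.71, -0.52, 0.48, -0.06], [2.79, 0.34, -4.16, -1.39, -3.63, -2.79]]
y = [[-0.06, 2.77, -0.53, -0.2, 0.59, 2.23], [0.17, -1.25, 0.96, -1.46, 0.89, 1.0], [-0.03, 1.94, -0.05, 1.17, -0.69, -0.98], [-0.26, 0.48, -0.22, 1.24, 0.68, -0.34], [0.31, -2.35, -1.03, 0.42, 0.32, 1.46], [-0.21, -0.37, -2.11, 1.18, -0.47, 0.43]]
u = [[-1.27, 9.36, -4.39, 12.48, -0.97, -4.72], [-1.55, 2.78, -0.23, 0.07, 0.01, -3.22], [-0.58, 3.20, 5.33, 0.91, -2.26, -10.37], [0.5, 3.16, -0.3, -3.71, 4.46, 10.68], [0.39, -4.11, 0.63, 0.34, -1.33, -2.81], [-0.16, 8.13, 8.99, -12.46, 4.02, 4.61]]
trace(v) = 3.56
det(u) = -115.09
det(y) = 0.20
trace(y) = 0.63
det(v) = -571.79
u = v @ y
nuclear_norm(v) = 28.76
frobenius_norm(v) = 14.99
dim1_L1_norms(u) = [33.19, 7.86, 22.65, 22.81, 9.61, 38.37]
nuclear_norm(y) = 12.97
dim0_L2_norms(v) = [5.22, 6.07, 8.02, 4.51, 5.97, 6.36]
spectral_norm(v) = 11.52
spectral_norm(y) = 4.46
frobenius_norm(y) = 6.66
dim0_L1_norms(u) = [4.45, 30.74, 19.87, 29.97, 13.05, 36.41]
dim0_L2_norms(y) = [0.49, 4.35, 2.6, 2.58, 1.55, 3.06]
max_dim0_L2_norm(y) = 4.35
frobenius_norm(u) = 31.39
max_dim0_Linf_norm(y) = 2.77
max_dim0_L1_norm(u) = 36.41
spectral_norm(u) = 23.40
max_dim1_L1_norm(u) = 38.37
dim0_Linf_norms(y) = [0.31, 2.77, 2.11, 1.46, 0.89, 2.23]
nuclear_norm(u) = 55.76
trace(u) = 6.41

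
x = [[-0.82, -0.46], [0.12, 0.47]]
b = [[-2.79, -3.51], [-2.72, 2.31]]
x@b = [[3.54, 1.82],[-1.61, 0.66]]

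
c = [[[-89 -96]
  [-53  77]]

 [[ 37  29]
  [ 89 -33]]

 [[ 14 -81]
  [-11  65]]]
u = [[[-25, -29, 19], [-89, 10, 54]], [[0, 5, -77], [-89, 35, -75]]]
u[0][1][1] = 10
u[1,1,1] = 35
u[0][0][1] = -29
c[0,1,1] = 77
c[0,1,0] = -53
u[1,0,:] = [0, 5, -77]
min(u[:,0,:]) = -77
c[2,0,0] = 14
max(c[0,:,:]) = 77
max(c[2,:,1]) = 65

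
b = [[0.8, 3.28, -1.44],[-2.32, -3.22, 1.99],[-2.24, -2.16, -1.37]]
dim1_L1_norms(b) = [5.52, 7.53, 5.77]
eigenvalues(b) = [(-0.68+2.38j), (-0.68-2.38j), (-2.43+0j)]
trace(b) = -3.79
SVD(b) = [[-0.57, -0.34, -0.75], [0.71, 0.25, -0.66], [0.41, -0.91, 0.1]] @ diag([6.119639674430159, 2.5218841729531767, 0.9659764351932337]) @ [[-0.49, -0.83, 0.27], [0.47, 0.01, 0.88], [0.73, -0.56, -0.38]]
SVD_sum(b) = [[1.73,  2.88,  -0.96], [-2.15,  -3.59,  1.19], [-1.24,  -2.08,  0.69]] + [[-0.40, -0.01, -0.76],[0.30, 0.01, 0.56],[-1.07, -0.03, -2.02]] + [[-0.53, 0.41, 0.27], [-0.47, 0.36, 0.24], [0.07, -0.05, -0.04]]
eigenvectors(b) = [[0.44+0.44j, (0.44-0.44j), 0.67+0.00j], [(-0.66+0j), -0.66-0.00j, -0.39+0.00j], [(-0.33-0.28j), (-0.33+0.28j), 0.63+0.00j]]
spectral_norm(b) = 6.12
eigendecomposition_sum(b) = [[0.88+1.03j, 1.59+0.51j, 0.03-0.78j], [(-1.44-0.12j), (-1.58+0.8j), (0.56+0.62j)], [(-0.67-0.67j), -1.13-0.27j, 0.02+0.55j]] + [[(0.88-1.03j),1.59-0.51j,0.03+0.78j], [-1.44+0.12j,-1.58-0.80j,(0.56-0.62j)], [-0.67+0.67j,(-1.13+0.27j),0.02-0.55j]] + [[-0.96+0.00j, 0.11-0.00j, (-1.5+0j)], [0.55-0.00j, -0.06+0.00j, 0.86-0.00j], [(-0.9+0j), 0.10-0.00j, (-1.41+0j)]]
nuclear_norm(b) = 9.61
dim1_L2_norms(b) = [3.67, 4.44, 3.4]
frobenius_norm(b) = 6.69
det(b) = -14.91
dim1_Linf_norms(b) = [3.28, 3.22, 2.24]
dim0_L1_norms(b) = [5.36, 8.66, 4.8]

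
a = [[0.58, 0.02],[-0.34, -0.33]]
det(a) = -0.185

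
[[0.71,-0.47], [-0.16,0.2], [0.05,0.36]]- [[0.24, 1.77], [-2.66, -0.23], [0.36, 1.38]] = [[0.47, -2.24], [2.50, 0.43], [-0.31, -1.02]]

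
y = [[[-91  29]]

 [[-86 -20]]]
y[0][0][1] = 29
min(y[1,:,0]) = -86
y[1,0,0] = -86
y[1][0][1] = -20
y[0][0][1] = 29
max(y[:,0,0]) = -86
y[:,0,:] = [[-91, 29], [-86, -20]]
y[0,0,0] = -91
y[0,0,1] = 29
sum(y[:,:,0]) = -177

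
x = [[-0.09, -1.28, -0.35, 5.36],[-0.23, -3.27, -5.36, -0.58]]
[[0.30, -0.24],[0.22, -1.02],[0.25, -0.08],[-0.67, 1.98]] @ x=[[0.03, 0.4, 1.18, 1.75], [0.21, 3.05, 5.39, 1.77], [-0.00, -0.06, 0.34, 1.39], [-0.4, -5.62, -10.38, -4.74]]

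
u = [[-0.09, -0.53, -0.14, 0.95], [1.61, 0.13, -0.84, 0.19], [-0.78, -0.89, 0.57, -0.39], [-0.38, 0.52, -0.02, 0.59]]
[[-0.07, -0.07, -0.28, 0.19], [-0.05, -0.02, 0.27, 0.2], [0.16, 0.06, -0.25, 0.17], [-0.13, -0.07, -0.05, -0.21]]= u@[[0.16, 0.05, 0.09, 0.24],[-0.07, -0.02, 0.19, -0.31],[0.35, 0.1, -0.16, 0.19],[-0.05, -0.07, -0.2, 0.08]]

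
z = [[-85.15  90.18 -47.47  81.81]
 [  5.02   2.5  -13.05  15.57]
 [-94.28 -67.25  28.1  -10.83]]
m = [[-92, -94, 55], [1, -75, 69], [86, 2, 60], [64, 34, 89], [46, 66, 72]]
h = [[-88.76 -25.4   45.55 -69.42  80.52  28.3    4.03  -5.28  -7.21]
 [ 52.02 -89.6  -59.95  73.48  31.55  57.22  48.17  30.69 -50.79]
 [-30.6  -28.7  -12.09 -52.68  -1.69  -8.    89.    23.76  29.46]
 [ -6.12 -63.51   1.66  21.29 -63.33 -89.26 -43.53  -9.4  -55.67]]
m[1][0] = 1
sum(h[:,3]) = -27.33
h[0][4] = 80.52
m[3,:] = [64, 34, 89]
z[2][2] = 28.1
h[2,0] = -30.6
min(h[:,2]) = -59.95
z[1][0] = 5.02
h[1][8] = -50.79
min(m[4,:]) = 46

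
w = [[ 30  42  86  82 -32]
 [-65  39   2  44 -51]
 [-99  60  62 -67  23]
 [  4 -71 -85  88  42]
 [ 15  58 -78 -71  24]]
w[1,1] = 39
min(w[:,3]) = -71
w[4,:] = [15, 58, -78, -71, 24]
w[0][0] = 30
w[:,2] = [86, 2, 62, -85, -78]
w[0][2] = 86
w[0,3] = 82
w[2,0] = -99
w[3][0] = 4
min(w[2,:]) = -99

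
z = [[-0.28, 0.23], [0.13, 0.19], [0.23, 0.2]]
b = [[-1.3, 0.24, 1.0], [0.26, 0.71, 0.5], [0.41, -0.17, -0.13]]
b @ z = [[0.63, -0.05], [0.13, 0.29], [-0.17, 0.04]]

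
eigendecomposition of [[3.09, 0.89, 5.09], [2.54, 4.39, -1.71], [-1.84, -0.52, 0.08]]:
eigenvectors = [[0.09+0.00j, -0.72+0.00j, -0.72-0.00j], [(0.99+0j), (0.53+0.2j), (0.53-0.2j)], [(-0.14+0j), 0.15-0.37j, (0.15+0.37j)]]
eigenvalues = [(4.86+0j), (1.35+2.33j), (1.35-2.33j)]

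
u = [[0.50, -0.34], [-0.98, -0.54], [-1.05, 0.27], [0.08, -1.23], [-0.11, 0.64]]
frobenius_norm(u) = 2.18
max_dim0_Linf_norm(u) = 1.23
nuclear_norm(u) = 3.08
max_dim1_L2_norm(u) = 1.23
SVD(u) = [[-0.36, 0.15], [0.07, -0.74], [0.52, -0.47], [-0.67, -0.42], [0.38, 0.18]] @ diag([1.5705649683033127, 1.505764151631461]) @ [[-0.57, 0.82], [0.82, 0.57]]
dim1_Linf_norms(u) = [0.5, 0.98, 1.05, 1.23, 0.64]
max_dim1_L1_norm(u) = 1.52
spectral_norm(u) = 1.57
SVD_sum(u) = [[0.32, -0.46],  [-0.06, 0.09],  [-0.46, 0.67],  [0.6, -0.87],  [-0.33, 0.49]] + [[0.18, 0.12], [-0.92, -0.63], [-0.59, -0.4], [-0.52, -0.36], [0.22, 0.15]]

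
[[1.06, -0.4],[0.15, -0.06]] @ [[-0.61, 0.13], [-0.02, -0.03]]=[[-0.64, 0.15], [-0.09, 0.02]]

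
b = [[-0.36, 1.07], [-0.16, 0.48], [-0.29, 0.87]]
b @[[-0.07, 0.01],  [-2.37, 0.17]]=[[-2.51, 0.18], [-1.13, 0.08], [-2.04, 0.15]]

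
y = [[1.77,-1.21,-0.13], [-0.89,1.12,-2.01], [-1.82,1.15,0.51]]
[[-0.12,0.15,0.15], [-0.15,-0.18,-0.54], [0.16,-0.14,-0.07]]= y @ [[0.08, -0.08, -0.11], [0.20, -0.24, -0.30], [0.15, -0.01, 0.15]]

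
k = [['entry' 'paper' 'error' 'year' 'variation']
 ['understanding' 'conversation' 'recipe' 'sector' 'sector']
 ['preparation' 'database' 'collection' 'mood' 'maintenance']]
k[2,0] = 'preparation'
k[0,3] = 'year'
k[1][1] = 'conversation'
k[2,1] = 'database'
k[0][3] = 'year'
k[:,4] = ['variation', 'sector', 'maintenance']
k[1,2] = 'recipe'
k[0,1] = 'paper'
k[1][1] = 'conversation'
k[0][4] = 'variation'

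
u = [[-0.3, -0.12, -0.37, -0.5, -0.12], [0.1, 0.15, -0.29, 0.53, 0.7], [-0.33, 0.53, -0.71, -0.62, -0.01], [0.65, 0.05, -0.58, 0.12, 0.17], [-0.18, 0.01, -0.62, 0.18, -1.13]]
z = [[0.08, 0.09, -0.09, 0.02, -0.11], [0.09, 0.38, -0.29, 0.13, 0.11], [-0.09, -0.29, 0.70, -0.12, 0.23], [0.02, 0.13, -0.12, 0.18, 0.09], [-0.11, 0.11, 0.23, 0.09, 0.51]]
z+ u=[[-0.22, -0.03, -0.46, -0.48, -0.23], [0.19, 0.53, -0.58, 0.66, 0.81], [-0.42, 0.24, -0.01, -0.74, 0.22], [0.67, 0.18, -0.7, 0.30, 0.26], [-0.29, 0.12, -0.39, 0.27, -0.62]]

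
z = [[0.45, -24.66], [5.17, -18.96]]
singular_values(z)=[31.31, 3.8]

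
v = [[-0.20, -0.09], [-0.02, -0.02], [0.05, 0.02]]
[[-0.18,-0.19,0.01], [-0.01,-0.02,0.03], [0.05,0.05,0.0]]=v@[[1.01, 0.83, 0.94], [-0.27, 0.29, -2.20]]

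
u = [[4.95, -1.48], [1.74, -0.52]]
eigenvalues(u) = [4.43, 0.0]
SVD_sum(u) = [[4.95, -1.48],[1.74, -0.52]] + [[-0.0, -0.00], [0.0, 0.0]]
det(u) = 0.00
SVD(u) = [[-0.94, -0.33], [-0.33, 0.94]] @ diag([5.47639479511708, 0.00021912225924056075]) @ [[-0.96, 0.29], [0.29, 0.96]]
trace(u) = 4.43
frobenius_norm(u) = 5.48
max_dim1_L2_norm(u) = 5.17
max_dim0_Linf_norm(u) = 4.95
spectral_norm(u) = 5.48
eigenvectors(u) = [[0.94, 0.29],[0.33, 0.96]]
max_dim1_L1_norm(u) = 6.43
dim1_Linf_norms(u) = [4.95, 1.74]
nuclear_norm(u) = 5.48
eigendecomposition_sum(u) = [[4.95, -1.48], [1.74, -0.52]] + [[-0.00, 0.0],[-0.0, 0.0]]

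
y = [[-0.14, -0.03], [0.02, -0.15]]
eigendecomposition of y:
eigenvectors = [[0.77+0.00j,(0.77-0j)], [0.13-0.62j,(0.13+0.62j)]]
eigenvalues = [(-0.15+0.02j), (-0.15-0.02j)]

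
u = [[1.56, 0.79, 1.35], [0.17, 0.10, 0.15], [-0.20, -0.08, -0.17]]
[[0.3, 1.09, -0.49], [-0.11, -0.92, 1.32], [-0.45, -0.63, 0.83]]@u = [[0.75, 0.39, 0.65], [-0.59, -0.28, -0.51], [-0.98, -0.48, -0.84]]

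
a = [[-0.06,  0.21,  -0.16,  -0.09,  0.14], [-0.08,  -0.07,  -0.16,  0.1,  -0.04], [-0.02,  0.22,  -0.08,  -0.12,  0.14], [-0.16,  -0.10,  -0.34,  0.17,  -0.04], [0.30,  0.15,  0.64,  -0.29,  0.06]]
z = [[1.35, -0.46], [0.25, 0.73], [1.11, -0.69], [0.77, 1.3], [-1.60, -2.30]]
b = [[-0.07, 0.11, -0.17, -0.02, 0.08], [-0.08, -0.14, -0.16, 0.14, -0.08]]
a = z @ b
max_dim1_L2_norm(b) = 0.28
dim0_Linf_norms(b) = [0.08, 0.14, 0.17, 0.14, 0.08]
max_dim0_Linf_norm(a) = 0.64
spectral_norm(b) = 0.28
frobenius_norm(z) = 3.80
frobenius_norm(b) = 0.36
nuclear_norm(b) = 0.51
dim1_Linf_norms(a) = [0.21, 0.16, 0.22, 0.34, 0.64]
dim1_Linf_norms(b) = [0.17, 0.16]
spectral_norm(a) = 0.92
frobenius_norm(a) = 1.01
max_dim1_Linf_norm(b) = 0.17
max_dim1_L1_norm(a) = 1.44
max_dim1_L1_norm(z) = 3.9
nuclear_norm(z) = 5.20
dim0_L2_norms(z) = [2.5, 2.86]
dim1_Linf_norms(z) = [1.35, 0.73, 1.11, 1.3, 2.3]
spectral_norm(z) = 3.29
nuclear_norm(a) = 1.36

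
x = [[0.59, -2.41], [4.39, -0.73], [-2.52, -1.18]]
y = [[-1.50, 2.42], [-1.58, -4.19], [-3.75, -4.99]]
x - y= [[2.09,-4.83], [5.97,3.46], [1.23,3.81]]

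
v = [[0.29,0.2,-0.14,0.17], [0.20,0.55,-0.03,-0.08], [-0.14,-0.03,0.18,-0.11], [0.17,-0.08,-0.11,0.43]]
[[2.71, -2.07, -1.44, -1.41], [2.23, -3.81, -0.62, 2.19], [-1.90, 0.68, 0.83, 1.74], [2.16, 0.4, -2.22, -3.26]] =v @ [[1.85,-4.70,-0.31,-3.14],[3.51,-4.89,-1.71,4.84],[-6.54,0.53,0.98,5.59],[3.28,2.02,-5.10,-4.02]]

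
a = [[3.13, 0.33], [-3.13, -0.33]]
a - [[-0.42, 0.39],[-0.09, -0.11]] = [[3.55, -0.06], [-3.04, -0.22]]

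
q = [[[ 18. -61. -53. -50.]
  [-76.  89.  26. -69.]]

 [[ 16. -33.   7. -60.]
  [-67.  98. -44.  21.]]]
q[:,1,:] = [[-76.0, 89.0, 26.0, -69.0], [-67.0, 98.0, -44.0, 21.0]]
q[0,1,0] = -76.0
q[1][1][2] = -44.0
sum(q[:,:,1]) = 93.0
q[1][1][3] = 21.0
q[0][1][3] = -69.0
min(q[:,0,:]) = -61.0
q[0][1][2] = 26.0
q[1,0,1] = -33.0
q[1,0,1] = -33.0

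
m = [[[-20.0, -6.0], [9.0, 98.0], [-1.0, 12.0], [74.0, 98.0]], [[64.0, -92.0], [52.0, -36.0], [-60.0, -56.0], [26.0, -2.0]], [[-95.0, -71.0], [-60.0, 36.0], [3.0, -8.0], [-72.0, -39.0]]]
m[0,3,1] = 98.0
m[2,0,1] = -71.0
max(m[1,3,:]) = 26.0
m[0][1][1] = 98.0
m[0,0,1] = -6.0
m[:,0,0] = [-20.0, 64.0, -95.0]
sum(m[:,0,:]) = -220.0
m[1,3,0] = 26.0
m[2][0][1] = -71.0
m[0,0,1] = -6.0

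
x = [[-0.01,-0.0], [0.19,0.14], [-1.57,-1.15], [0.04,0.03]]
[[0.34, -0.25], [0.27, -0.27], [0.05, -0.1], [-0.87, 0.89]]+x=[[0.33, -0.25], [0.46, -0.13], [-1.52, -1.25], [-0.83, 0.92]]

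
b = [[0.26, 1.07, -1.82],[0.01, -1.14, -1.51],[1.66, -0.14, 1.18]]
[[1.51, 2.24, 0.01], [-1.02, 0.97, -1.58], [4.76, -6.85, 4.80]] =b@[[2.89, -3.18, 2.47], [0.83, 0.76, 0.53], [0.07, -1.24, 0.66]]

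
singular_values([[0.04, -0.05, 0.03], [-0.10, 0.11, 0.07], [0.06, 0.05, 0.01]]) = [0.17, 0.08, 0.05]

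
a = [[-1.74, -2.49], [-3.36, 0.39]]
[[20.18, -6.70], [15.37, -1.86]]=a @[[-5.1, 0.80], [-4.54, 2.13]]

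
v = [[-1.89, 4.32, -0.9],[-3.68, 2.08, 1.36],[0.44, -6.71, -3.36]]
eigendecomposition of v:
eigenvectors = [[0.49-0.24j, 0.49+0.24j, (0.4+0j)], [(0.36+0.42j), 0.36-0.42j, 0.04+0.00j], [(-0.63+0j), -0.63-0.00j, (0.91+0j)]]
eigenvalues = [(0.15+4.68j), (0.15-4.68j), (-3.48+0j)]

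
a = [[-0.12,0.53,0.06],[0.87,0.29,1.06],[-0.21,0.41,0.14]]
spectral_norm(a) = 1.41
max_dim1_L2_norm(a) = 1.4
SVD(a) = [[0.08, -0.75, -0.66], [1.00, 0.1, 0.01], [0.06, -0.66, 0.75]] @ diag([1.4064902849923453, 0.7105828690018562, 0.11025907900595755]) @ [[0.60,0.25,0.76], [0.44,-0.90,-0.05], [-0.67,-0.36,0.65]]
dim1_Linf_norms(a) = [0.53, 1.06, 0.41]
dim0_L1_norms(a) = [1.2, 1.23, 1.26]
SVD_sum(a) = [[0.06, 0.03, 0.08],  [0.84, 0.35, 1.06],  [0.05, 0.02, 0.06]] + [[-0.23, 0.48, 0.03],[0.03, -0.06, -0.00],[-0.2, 0.42, 0.02]] + [[0.05, 0.03, -0.05], [-0.00, -0.0, 0.00], [-0.06, -0.03, 0.05]]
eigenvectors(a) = [[0.50, -0.68, 0.40], [-0.76, -0.38, 0.87], [0.41, 0.62, 0.29]]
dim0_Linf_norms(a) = [0.87, 0.53, 1.06]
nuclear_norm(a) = 2.23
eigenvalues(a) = [-0.87, 0.12, 1.06]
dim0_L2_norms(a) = [0.9, 0.73, 1.07]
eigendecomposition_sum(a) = [[-0.33, 0.23, -0.22], [0.5, -0.35, 0.34], [-0.27, 0.19, -0.18]] + [[0.06,  -0.00,  -0.07], [0.03,  -0.0,  -0.04], [-0.05,  0.0,  0.07]] + [[0.16, 0.3, 0.36], [0.34, 0.64, 0.76], [0.11, 0.22, 0.26]]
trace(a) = 0.31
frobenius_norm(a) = 1.58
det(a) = -0.11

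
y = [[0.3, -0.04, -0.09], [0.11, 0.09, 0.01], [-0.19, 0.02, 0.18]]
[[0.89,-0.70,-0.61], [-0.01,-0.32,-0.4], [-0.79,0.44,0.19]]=y @ [[2.05, -2.41, -2.65], [-2.44, -0.61, -0.98], [-1.94, -0.04, -1.64]]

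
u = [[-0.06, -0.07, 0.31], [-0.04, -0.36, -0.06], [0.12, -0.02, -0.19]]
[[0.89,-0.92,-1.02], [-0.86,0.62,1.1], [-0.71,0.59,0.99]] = u @[[-0.51, -0.59, 2.33], [1.92, -1.11, -2.74], [3.21, -3.34, -3.46]]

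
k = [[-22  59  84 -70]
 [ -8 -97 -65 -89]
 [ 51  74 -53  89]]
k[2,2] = -53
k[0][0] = -22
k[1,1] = -97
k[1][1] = -97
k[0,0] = -22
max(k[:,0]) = 51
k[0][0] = -22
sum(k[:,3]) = -70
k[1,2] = -65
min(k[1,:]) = -97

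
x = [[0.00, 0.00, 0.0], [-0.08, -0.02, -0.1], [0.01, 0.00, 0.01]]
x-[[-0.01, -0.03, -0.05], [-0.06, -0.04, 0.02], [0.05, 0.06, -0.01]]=[[0.01, 0.03, 0.05], [-0.02, 0.02, -0.12], [-0.04, -0.06, 0.02]]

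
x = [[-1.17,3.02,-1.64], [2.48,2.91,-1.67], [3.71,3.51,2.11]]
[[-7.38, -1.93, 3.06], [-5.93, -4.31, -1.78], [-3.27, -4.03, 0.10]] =x@ [[0.35, -0.67, -1.29],[-1.83, -0.68, 0.93],[0.88, 0.40, 0.77]]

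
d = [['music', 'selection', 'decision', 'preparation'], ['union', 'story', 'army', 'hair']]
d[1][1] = 'story'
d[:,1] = ['selection', 'story']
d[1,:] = ['union', 'story', 'army', 'hair']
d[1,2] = 'army'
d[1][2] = 'army'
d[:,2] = ['decision', 'army']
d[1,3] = 'hair'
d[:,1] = ['selection', 'story']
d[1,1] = 'story'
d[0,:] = ['music', 'selection', 'decision', 'preparation']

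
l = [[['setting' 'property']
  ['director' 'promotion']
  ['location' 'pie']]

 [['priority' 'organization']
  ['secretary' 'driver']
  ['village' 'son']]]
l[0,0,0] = 'setting'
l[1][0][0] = 'priority'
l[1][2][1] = 'son'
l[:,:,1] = [['property', 'promotion', 'pie'], ['organization', 'driver', 'son']]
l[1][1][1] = 'driver'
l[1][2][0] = 'village'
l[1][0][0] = 'priority'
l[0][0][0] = 'setting'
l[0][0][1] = 'property'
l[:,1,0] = ['director', 'secretary']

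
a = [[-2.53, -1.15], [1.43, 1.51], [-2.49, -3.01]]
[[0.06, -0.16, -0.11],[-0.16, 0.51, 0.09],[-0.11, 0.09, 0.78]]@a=[[-0.11, 0.02], [0.91, 0.68], [-1.54, -2.09]]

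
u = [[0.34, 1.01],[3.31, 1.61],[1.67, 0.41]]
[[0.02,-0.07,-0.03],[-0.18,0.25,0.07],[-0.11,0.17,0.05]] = u @ [[-0.08, 0.13, 0.04], [0.05, -0.11, -0.04]]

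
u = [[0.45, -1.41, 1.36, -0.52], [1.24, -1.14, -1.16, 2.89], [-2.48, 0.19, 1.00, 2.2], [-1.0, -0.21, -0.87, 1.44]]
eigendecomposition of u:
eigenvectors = [[(-0.02+0.44j),  -0.02-0.44j,  -0.34-0.36j,  (-0.34+0.36j)], [0.01-0.15j,  (0.01+0.15j),  -0.75+0.00j,  -0.75-0.00j], [-0.80+0.00j,  -0.80-0.00j,  (-0.14-0.24j),  (-0.14+0.24j)], [-0.18-0.32j,  (-0.18+0.32j),  (-0.06-0.33j),  (-0.06+0.33j)]]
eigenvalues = [(1.43+2.26j), (1.43-2.26j), (-0.55+1.51j), (-0.55-1.51j)]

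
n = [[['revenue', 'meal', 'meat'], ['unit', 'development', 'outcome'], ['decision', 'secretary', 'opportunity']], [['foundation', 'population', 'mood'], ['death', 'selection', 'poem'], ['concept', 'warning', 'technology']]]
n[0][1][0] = 'unit'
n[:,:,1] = [['meal', 'development', 'secretary'], ['population', 'selection', 'warning']]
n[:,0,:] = [['revenue', 'meal', 'meat'], ['foundation', 'population', 'mood']]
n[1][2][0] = 'concept'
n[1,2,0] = 'concept'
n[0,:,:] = [['revenue', 'meal', 'meat'], ['unit', 'development', 'outcome'], ['decision', 'secretary', 'opportunity']]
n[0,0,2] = 'meat'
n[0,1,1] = 'development'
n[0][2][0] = 'decision'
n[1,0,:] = ['foundation', 'population', 'mood']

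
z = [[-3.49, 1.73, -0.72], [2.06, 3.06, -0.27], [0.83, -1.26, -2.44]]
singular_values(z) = [4.16, 3.73, 2.53]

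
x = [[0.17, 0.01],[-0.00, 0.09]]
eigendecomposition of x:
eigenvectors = [[1.00, -0.12], [0.0, 0.99]]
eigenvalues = [0.17, 0.09]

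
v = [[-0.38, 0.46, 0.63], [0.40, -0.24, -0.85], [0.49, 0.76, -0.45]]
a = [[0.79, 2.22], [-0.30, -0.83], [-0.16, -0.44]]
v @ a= [[-0.54, -1.5], [0.52, 1.46], [0.23, 0.66]]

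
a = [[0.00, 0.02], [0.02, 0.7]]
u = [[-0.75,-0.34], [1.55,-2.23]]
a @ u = [[0.03, -0.04],  [1.07, -1.57]]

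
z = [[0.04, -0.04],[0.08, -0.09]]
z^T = [[0.04,0.08], [-0.04,-0.09]]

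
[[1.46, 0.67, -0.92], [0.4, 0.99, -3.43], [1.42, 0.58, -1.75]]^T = [[1.46, 0.40, 1.42], [0.67, 0.99, 0.58], [-0.92, -3.43, -1.75]]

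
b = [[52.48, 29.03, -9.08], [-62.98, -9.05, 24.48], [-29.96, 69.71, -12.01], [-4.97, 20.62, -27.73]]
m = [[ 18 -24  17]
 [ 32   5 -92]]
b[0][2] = -9.08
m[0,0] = 18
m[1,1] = 5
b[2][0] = -29.96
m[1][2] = -92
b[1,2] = 24.48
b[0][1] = 29.03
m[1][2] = -92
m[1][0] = 32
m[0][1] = -24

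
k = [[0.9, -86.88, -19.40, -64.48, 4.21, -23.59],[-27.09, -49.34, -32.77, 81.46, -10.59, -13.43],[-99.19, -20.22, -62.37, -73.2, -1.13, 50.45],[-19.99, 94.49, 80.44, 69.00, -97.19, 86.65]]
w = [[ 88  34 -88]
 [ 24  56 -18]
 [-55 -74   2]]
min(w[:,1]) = -74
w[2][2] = 2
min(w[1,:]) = -18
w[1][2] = -18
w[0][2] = -88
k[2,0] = -99.19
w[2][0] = -55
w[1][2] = -18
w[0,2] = -88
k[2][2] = -62.37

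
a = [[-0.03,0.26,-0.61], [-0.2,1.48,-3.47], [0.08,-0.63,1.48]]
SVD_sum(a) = [[-0.03, 0.26, -0.61], [-0.2, 1.48, -3.47], [0.08, -0.63, 1.48]] + [[0.0, -0.00, -0.00], [-0.00, 0.00, 0.00], [-0.0, 0.0, 0.0]] + [[0.00, 0.00, 0.0], [0.00, 0.00, 0.00], [0.0, 0.00, 0.0]]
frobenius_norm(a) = 4.16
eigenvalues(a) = [2.92, 0.0, 0.0]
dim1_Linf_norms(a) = [0.61, 3.47, 1.48]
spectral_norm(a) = 4.16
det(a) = 0.00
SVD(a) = [[-0.16, 0.68, 0.71],[-0.91, -0.38, 0.17],[0.39, -0.62, 0.68]] @ diag([4.159994328739671, 0.0068365585988358945, 0.000668072079368928]) @ [[0.05, -0.39, 0.92], [0.99, -0.09, -0.09], [0.12, 0.92, 0.38]]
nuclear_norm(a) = 4.17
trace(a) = 2.93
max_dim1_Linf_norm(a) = 3.47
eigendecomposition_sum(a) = [[-0.03, 0.26, -0.61], [-0.19, 1.48, -3.47], [0.08, -0.63, 1.48]] + [[0.00, -0.00, 0.00], [-0.01, 0.0, -0.0], [-0.0, 0.0, -0.0]] + [[-0.00,-0.0,-0.0],  [0.0,0.00,0.00],  [0.0,0.00,0.0]]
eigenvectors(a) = [[-0.16, -0.35, -0.03], [-0.91, 0.85, 0.92], [0.39, 0.38, 0.39]]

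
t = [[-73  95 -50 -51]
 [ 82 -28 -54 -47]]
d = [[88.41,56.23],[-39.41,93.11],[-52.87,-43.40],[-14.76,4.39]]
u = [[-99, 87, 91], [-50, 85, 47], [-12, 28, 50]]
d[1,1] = 93.11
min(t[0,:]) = -73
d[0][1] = 56.23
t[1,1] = -28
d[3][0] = -14.76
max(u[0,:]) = 91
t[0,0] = -73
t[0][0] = -73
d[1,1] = 93.11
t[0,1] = 95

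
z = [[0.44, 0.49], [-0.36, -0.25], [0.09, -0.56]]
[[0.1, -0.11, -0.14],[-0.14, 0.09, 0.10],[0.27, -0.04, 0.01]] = z @ [[0.66,-0.28,-0.25], [-0.38,0.03,-0.06]]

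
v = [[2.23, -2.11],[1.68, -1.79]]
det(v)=-0.447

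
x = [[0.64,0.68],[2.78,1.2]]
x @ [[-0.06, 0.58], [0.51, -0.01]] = [[0.31, 0.36], [0.45, 1.60]]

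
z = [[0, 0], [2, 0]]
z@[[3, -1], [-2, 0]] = [[0, 0], [6, -2]]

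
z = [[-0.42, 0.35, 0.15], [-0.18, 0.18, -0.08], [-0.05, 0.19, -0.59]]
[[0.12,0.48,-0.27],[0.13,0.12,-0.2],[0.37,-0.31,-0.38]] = z @ [[0.30, -0.49, 0.82], [0.87, 0.48, -0.03], [-0.38, 0.73, 0.57]]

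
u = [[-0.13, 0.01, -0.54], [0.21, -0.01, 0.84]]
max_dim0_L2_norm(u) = 1.0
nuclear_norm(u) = 1.03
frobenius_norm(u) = 1.03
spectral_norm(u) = 1.03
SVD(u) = [[-0.54, 0.84], [0.84, 0.54]] @ diag([1.0287731648025917, 0.005076946135042605]) @ [[0.24, -0.01, 0.97], [0.78, 0.59, -0.19]]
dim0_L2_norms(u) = [0.25, 0.01, 1.0]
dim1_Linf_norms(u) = [0.54, 0.84]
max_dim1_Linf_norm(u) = 0.84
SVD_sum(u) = [[-0.13, 0.01, -0.54], [0.21, -0.01, 0.84]] + [[0.0, 0.0, -0.00], [0.0, 0.0, -0.0]]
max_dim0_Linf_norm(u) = 0.84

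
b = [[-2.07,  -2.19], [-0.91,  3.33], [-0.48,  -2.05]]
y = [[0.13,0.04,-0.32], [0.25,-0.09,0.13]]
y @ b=[[-0.15, 0.50],[-0.50, -1.11]]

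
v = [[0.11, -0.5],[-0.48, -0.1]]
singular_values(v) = [0.51, 0.49]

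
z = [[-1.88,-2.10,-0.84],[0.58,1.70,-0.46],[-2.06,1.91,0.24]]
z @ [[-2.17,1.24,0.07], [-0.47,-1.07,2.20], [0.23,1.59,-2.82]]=[[4.87, -1.42, -2.38], [-2.16, -1.83, 5.08], [3.63, -4.22, 3.38]]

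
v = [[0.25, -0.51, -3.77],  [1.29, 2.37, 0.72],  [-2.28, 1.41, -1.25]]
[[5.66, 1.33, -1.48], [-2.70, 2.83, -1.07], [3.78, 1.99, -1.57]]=v @ [[-0.92,  0.18,  0.04],[-0.17,  1.25,  -0.62],[-1.54,  -0.51,  0.48]]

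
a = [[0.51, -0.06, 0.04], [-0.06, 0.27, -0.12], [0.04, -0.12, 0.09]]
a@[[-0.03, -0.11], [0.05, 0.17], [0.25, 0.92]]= [[-0.01, -0.03], [-0.01, -0.06], [0.02, 0.06]]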